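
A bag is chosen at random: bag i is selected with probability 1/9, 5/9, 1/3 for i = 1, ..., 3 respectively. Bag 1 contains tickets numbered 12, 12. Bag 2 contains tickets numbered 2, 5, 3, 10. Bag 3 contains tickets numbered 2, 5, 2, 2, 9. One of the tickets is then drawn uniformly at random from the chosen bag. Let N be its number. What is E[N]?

49/9

E[N | bag 1] = (12+12)/2 = 12.
E[N | bag 2] = (2+5+3+10)/4 = 5.
E[N | bag 3] = (2+5+2+2+9)/5 = 4.
E[N] = (1/9)·(12) + (5/9)·(5) + (1/3)·(4) = 49/9.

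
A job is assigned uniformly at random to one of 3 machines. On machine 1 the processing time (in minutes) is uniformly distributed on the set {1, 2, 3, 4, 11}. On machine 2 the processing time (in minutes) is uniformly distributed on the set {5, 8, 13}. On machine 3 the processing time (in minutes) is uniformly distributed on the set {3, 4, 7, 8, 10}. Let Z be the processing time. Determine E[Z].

289/45

E[Z | machine 1] = (1+2+3+4+11)/5 = 21/5.
E[Z | machine 2] = (5+8+13)/3 = 26/3.
E[Z | machine 3] = (3+4+7+8+10)/5 = 32/5.
By the law of total expectation,
E[Z] = (1/3)·(21/5) + (1/3)·(26/3) + (1/3)·(32/5) = 289/45.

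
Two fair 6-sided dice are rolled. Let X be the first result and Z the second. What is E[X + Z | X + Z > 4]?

P(X + Z > 4) = 5/6.
Summing (X+Z)·P(x,y) over outcomes with X + Z > 4 gives 58/9.
E[X + Z | X + Z > 4] = (58/9) / (5/6) = 116/15.

116/15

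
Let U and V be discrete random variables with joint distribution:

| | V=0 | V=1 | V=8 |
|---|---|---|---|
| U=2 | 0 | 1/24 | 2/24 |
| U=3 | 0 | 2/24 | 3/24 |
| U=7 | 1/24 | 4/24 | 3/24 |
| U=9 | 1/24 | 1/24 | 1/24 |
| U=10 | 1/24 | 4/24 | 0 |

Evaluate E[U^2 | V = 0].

P(V = 0) = 1/8.
Σ U^2·P over the event = 49·(1/24) + 81·(1/24) + 100·(1/24) = 115/12.
E[U^2 | V = 0] = (115/12) / (1/8) = 230/3.

230/3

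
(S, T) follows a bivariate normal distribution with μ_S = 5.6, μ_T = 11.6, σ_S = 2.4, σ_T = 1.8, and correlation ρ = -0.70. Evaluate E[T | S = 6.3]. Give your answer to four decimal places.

The regression of T on S has slope ρ·σ_T/σ_S and passes through (μ_S, μ_T).
E[T | S=6.3] = 11.6 + (-0.70)·(1.8/2.4)·(6.3 − (5.6)) = 11.6 + (-0.525)·(0.7) = 11.2325.

11.2325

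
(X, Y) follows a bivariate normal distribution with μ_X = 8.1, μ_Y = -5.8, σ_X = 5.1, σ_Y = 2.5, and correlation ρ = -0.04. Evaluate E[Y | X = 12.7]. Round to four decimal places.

-5.8902

The regression of Y on X has slope ρ·σ_Y/σ_X and passes through (μ_X, μ_Y).
E[Y | X=12.7] = -5.8 + (-0.04)·(2.5/5.1)·(12.7 − (8.1)) = -5.8 + (-0.019608)·(4.6) = -5.8902.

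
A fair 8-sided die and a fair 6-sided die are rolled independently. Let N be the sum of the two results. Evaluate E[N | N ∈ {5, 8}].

P(N ∈ {5, 8}) = 5/24.
Σ over the event: 5·1/12 + 8·1/8 = 17/12.
E[N | N ∈ {5, 8}] = (17/12) / (5/24) = 34/5.

34/5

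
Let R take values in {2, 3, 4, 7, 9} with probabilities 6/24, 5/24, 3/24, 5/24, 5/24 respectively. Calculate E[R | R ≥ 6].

8

P(R ≥ 6) = 5/12.
Σ over the event: 7·5/24 + 9·5/24 = 10/3.
E[R | R ≥ 6] = (10/3) / (5/12) = 8.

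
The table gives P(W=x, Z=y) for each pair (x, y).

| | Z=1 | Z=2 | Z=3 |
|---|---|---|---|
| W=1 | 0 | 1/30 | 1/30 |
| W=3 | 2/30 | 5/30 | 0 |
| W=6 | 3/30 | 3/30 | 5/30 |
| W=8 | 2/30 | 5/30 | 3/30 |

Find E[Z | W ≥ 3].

57/28

P(W ≥ 3) = 14/15.
Σ Z·P over the event = 1·(2/30) + 2·(5/30) + 1·(3/30) + 2·(3/30) + 3·(5/30) + 1·(2/30) + 2·(5/30) + 3·(3/30) = 19/10.
E[Z | W ≥ 3] = (19/10) / (14/15) = 57/28.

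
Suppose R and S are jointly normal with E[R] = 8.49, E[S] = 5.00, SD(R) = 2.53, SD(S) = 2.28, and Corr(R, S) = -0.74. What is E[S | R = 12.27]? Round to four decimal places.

2.4792

E[S | R=x] = μ_S + ρ(σ_S/σ_R)(x − μ_R) for jointly normal variables.
E[S | R=12.27] = 5.00 + (-0.74)·(2.28/2.53)·(12.27 − (8.49)) = 5.00 + (-0.66688)·(3.78) = 2.4792.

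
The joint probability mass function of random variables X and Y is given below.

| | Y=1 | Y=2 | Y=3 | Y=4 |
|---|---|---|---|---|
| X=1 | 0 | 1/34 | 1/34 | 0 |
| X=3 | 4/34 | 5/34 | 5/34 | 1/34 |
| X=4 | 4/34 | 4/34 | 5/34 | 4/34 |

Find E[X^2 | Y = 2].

P(Y = 2) = 5/17.
Σ X^2·P over the event = 1·(1/34) + 9·(5/34) + 16·(4/34) = 55/17.
E[X^2 | Y = 2] = (55/17) / (5/17) = 11.

11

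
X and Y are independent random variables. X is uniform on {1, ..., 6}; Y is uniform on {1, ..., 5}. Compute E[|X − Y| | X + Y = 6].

12/5

Outcomes with X + Y = 6: (1,5), (2,4), (3,3), (4,2), (5,1), each with probability 1/30.
E[|X − Y| | X + Y = 6] = (4 + 2 + 0 + 2 + 4) / 5 = 12/5.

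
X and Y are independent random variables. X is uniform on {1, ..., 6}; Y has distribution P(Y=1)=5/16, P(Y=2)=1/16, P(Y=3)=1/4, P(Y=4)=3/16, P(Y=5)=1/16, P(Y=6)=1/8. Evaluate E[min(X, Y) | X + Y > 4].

13/5

P(X + Y > 4) = 25/32.
Summing min(X,Y)·P(x,y) over outcomes with X + Y > 4 gives 65/32.
E[min(X, Y) | X + Y > 4] = (65/32) / (25/32) = 13/5.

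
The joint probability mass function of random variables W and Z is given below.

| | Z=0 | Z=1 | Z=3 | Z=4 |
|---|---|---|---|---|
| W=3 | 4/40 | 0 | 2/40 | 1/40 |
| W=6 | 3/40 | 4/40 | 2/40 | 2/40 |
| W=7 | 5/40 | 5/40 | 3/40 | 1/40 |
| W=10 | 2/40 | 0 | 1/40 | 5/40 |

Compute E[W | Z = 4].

P(Z = 4) = 9/40.
Σ W·P over the event = 3·(1/40) + 6·(2/40) + 7·(1/40) + 10·(5/40) = 9/5.
E[W | Z = 4] = (9/5) / (9/40) = 8.

8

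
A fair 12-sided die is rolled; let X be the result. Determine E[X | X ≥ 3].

Given X ≥ 3, X is equally likely to be any of {3, 4, 5, 6, 7, 8, 9, 10, 11, 12}.
E[X | X ≥ 3] = (3 + 4 + 5 + 6 + 7 + 8 + 9 + 10 + 11 + 12) / 10 = 15/2.

15/2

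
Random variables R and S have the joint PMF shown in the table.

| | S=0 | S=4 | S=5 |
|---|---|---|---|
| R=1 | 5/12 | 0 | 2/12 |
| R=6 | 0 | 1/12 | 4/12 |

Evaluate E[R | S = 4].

6

P(S = 4) = 1/12.
Σ R·P over the event = 6·(1/12) = 1/2.
E[R | S = 4] = (1/2) / (1/12) = 6.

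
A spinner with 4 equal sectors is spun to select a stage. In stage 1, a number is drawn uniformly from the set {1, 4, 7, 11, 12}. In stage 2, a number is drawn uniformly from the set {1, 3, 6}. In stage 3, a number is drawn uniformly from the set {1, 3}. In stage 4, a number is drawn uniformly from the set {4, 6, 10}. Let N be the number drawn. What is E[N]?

19/4

E[N | stage 1] = (1+4+7+11+12)/5 = 7.
E[N | stage 2] = (1+3+6)/3 = 10/3.
E[N | stage 3] = (1+3)/2 = 2.
E[N | stage 4] = (4+6+10)/3 = 20/3.
E[N] = (1/4)·(7) + (1/4)·(10/3) + (1/4)·(2) + (1/4)·(20/3) = 19/4.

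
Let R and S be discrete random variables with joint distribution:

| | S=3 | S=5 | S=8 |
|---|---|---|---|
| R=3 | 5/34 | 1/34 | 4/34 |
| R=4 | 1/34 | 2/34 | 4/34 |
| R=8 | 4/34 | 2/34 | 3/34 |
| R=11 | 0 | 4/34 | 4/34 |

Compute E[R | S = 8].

P(S = 8) = 15/34.
Σ R·P over the event = 3·(4/34) + 4·(4/34) + 8·(3/34) + 11·(4/34) = 48/17.
E[R | S = 8] = (48/17) / (15/34) = 32/5.

32/5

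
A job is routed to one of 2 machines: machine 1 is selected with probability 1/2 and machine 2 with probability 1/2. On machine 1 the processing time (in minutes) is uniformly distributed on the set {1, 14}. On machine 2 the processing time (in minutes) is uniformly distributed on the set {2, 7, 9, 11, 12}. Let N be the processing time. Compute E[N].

157/20

E[N | machine 1] = (1+14)/2 = 15/2.
E[N | machine 2] = (2+7+9+11+12)/5 = 41/5.
E[N] = (1/2)·(15/2) + (1/2)·(41/5) = 157/20.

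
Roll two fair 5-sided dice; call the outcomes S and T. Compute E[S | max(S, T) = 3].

12/5

Outcomes with max(S, T) = 3: (1,3), (2,3), (3,1), (3,2), (3,3), each with probability 1/25.
E[S | max(S, T) = 3] = (1 + 2 + 3 + 3 + 3) / 5 = 12/5.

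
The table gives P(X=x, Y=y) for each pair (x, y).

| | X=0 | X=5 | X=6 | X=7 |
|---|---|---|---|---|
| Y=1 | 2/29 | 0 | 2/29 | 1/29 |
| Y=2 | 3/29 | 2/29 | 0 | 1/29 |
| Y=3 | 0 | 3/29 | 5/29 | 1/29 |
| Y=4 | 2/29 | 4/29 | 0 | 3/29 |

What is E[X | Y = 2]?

17/6

P(Y = 2) = 6/29.
Σ X·P over the event = 0·(3/29) + 5·(2/29) + 7·(1/29) = 17/29.
E[X | Y = 2] = (17/29) / (6/29) = 17/6.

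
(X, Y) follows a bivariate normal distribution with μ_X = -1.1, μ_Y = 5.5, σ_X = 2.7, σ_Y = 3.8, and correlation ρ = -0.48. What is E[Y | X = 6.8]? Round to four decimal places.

0.1631

E[Y | X=x] = μ_Y + ρ(σ_Y/σ_X)(x − μ_X) for jointly normal variables.
E[Y | X=6.8] = 5.5 + (-0.48)·(3.8/2.7)·(6.8 − (-1.1)) = 5.5 + (-0.67556)·(7.9) = 0.1631.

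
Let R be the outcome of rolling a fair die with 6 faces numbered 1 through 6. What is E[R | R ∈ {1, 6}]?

P(R ∈ {1, 6}) = 1/3.
Σ over the event: 1·1/6 + 6·1/6 = 7/6.
E[R | R ∈ {1, 6}] = (7/6) / (1/3) = 7/2.

7/2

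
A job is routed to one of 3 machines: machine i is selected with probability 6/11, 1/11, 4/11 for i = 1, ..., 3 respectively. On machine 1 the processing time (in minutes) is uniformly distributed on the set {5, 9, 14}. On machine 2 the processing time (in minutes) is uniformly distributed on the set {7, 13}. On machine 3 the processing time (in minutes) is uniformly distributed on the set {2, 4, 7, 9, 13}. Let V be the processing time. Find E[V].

E[V | machine 1] = (5+9+14)/3 = 28/3.
E[V | machine 2] = (7+13)/2 = 10.
E[V | machine 3] = (2+4+7+9+13)/5 = 7.
By the law of total expectation,
E[V] = (6/11)·(28/3) + (1/11)·(10) + (4/11)·(7) = 94/11.

94/11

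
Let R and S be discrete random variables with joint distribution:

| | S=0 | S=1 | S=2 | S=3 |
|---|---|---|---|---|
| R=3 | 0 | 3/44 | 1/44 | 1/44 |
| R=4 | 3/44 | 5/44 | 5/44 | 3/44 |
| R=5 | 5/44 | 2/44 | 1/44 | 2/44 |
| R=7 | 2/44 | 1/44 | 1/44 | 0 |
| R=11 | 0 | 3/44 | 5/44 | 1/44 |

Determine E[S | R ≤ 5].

42/31

P(R ≤ 5) = 31/44.
Summing S·P(R=x,S=y) over the conditioning event gives 21/22.
E[S | R ≤ 5] = (21/22) / (31/44) = 42/31.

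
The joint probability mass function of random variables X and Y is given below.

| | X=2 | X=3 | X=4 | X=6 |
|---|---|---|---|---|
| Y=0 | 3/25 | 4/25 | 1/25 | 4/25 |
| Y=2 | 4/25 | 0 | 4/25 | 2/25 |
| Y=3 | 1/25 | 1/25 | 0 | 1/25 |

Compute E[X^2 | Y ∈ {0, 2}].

180/11

P(Y ∈ {0, 2}) = 22/25.
Σ X^2·P over the event = 4·(3/25) + 4·(4/25) + 9·(4/25) + 16·(1/25) + 16·(4/25) + 36·(4/25) + 36·(2/25) = 72/5.
E[X^2 | Y ∈ {0, 2}] = (72/5) / (22/25) = 180/11.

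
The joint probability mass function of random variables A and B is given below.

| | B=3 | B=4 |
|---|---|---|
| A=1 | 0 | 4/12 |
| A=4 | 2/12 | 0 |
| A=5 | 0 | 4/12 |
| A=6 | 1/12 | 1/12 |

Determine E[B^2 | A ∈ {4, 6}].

P(A ∈ {4, 6}) = 1/3.
Σ B^2·P over the event = 9·(2/12) + 9·(1/12) + 16·(1/12) = 43/12.
E[B^2 | A ∈ {4, 6}] = (43/12) / (1/3) = 43/4.

43/4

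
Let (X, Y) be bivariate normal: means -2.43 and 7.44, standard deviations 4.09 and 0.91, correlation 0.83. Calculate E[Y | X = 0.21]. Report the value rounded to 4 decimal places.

The regression of Y on X has slope ρ·σ_Y/σ_X and passes through (μ_X, μ_Y).
E[Y | X=0.21] = 7.44 + (0.83)·(0.91/4.09)·(0.21 − (-2.43)) = 7.44 + (0.18467)·(2.64) = 7.9275.

7.9275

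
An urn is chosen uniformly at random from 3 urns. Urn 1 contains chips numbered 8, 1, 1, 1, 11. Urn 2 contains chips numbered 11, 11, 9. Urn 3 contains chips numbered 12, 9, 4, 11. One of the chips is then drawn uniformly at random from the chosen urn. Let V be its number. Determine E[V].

E[V | urn 1] = (8+1+1+1+11)/5 = 22/5.
E[V | urn 2] = (11+11+9)/3 = 31/3.
E[V | urn 3] = (12+9+4+11)/4 = 9.
By the law of total expectation,
E[V] = (1/3)·(22/5) + (1/3)·(31/3) + (1/3)·(9) = 356/45.

356/45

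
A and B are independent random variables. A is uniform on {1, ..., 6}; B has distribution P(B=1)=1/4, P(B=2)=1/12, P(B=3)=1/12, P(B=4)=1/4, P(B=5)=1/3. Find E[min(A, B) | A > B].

19/8

P(A > B) = 4/9.
Summing min(A,B)·P(x,y) over outcomes with A > B gives 19/18.
E[min(A, B) | A > B] = (19/18) / (4/9) = 19/8.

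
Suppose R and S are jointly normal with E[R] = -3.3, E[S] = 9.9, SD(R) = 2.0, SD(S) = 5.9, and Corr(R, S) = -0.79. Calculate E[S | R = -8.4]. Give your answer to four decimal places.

The regression of S on R has slope ρ·σ_S/σ_R and passes through (μ_R, μ_S).
E[S | R=-8.4] = 9.9 + (-0.79)·(5.9/2.0)·(-8.4 − (-3.3)) = 9.9 + (-2.3305)·(-5.1) = 21.7856.

21.7856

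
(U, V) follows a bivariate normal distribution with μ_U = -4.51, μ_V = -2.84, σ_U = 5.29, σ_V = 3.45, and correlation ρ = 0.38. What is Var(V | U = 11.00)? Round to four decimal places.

The conditional variance in a bivariate normal is σ_V²(1 − ρ²), independent of x.
Var(V | U=11.00) = (3.45)²·(1 − (0.38)²) = 11.9025·0.8556 = 10.1838.

10.1838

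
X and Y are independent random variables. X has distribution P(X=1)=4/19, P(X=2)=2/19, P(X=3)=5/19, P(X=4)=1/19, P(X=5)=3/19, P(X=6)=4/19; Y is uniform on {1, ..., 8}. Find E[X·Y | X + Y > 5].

P(X + Y > 5) = 119/152.
Summing XY·P(x,y) over outcomes with X + Y > 5 gives 2263/152.
E[X·Y | X + Y > 5] = (2263/152) / (119/152) = 2263/119.

2263/119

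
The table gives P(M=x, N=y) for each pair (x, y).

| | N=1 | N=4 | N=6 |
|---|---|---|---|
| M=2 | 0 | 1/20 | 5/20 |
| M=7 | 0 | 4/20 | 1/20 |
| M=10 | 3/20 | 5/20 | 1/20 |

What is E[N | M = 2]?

17/3

P(M = 2) = 3/10.
Σ N·P over the event = 4·(1/20) + 6·(5/20) = 17/10.
E[N | M = 2] = (17/10) / (3/10) = 17/3.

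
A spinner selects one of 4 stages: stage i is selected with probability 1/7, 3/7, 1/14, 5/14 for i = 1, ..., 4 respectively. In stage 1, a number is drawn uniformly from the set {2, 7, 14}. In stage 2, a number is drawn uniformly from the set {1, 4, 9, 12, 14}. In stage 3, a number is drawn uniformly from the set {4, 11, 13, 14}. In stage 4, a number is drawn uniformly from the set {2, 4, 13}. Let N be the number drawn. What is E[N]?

E[N | stage 1] = (2+7+14)/3 = 23/3.
E[N | stage 2] = (1+4+9+12+14)/5 = 8.
E[N | stage 3] = (4+11+13+14)/4 = 21/2.
E[N | stage 4] = (2+4+13)/3 = 19/3.
By the law of total expectation,
E[N] = (1/7)·(23/3) + (3/7)·(8) + (1/14)·(21/2) + (5/14)·(19/3) = 211/28.

211/28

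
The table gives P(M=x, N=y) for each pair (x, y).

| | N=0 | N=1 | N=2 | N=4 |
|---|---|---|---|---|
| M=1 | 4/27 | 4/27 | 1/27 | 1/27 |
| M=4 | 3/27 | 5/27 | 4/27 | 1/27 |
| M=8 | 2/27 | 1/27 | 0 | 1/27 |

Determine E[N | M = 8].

P(M = 8) = 4/27.
Σ N·P over the event = 0·(2/27) + 1·(1/27) + 4·(1/27) = 5/27.
E[N | M = 8] = (5/27) / (4/27) = 5/4.

5/4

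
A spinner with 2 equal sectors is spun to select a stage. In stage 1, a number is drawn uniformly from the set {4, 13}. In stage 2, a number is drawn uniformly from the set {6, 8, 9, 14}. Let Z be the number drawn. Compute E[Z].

71/8

E[Z | stage 1] = (4+13)/2 = 17/2.
E[Z | stage 2] = (6+8+9+14)/4 = 37/4.
By the law of total expectation,
E[Z] = (1/2)·(17/2) + (1/2)·(37/4) = 71/8.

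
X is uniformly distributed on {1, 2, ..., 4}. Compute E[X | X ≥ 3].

Given X ≥ 3, X is equally likely to be any of {3, 4}.
E[X | X ≥ 3] = (3 + 4) / 2 = 7/2.

7/2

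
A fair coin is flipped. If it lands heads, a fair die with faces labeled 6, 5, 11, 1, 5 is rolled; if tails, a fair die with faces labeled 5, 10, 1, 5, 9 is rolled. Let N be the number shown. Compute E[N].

29/5

E[N | heads] = (6+5+11+1+5)/5 = 28/5.
E[N | tails] = (5+10+1+5+9)/5 = 6.
By the law of total expectation,
E[N] = (1/2)·(28/5) + (1/2)·(6) = 29/5.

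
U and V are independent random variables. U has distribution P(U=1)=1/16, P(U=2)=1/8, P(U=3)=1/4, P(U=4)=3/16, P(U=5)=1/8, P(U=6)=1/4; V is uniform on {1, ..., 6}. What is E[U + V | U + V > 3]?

P(U + V > 3) = 23/24.
Summing (U+V)·P(x,y) over outcomes with U + V > 3 gives 703/96.
E[U + V | U + V > 3] = (703/96) / (23/24) = 703/92.

703/92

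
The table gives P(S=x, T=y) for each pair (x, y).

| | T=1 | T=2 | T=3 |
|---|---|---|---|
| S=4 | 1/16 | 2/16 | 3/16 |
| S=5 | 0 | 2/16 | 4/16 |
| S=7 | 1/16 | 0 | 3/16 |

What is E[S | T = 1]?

P(T = 1) = 1/8.
Σ S·P over the event = 4·(1/16) + 7·(1/16) = 11/16.
E[S | T = 1] = (11/16) / (1/8) = 11/2.

11/2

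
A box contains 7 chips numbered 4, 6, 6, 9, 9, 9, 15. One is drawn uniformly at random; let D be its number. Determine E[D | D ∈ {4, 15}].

19/2

P(D ∈ {4, 15}) = 2/7.
Σ over the event: 4·1/7 + 15·1/7 = 19/7.
E[D | D ∈ {4, 15}] = (19/7) / (2/7) = 19/2.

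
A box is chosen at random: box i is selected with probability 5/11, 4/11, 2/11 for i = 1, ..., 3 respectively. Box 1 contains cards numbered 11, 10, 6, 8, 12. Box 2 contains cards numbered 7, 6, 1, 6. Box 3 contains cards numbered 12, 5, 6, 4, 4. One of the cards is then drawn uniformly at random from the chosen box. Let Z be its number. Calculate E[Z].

E[Z | box 1] = (11+10+6+8+12)/5 = 47/5.
E[Z | box 2] = (7+6+1+6)/4 = 5.
E[Z | box 3] = (12+5+6+4+4)/5 = 31/5.
E[Z] = (5/11)·(47/5) + (4/11)·(5) + (2/11)·(31/5) = 397/55.

397/55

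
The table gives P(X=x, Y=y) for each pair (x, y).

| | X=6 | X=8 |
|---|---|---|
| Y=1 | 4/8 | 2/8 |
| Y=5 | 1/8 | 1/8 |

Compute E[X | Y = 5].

7

P(Y = 5) = 1/4.
Σ X·P over the event = 6·(1/8) + 8·(1/8) = 7/4.
E[X | Y = 5] = (7/4) / (1/4) = 7.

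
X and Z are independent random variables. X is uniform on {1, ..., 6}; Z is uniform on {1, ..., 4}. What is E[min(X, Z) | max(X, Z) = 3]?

9/5

Outcomes with max(X, Z) = 3: (1,3), (2,3), (3,1), (3,2), (3,3), each with probability 1/24.
E[min(X, Z) | max(X, Z) = 3] = (1 + 2 + 1 + 2 + 3) / 5 = 9/5.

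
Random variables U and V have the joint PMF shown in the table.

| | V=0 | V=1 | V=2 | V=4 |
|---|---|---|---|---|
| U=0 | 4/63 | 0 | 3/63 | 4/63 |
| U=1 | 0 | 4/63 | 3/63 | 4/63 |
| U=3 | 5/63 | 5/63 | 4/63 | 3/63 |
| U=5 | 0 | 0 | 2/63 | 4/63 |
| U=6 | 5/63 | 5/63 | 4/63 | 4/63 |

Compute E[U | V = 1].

7/2

P(V = 1) = 2/9.
Σ U·P over the event = 1·(4/63) + 3·(5/63) + 6·(5/63) = 7/9.
E[U | V = 1] = (7/9) / (2/9) = 7/2.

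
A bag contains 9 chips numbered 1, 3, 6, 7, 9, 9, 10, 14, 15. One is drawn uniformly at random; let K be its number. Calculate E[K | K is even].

10

P(K is even) = 1/3.
Σ over the event: 6·1/9 + 10·1/9 + 14·1/9 = 10/3.
E[K | K is even] = (10/3) / (1/3) = 10.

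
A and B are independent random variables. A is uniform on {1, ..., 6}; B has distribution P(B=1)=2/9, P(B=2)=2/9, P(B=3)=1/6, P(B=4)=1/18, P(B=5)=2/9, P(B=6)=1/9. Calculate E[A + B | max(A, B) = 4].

P(max(A, B) = 4) = 5/36.
Summing (A+B)·P(x,y) over outcomes with max(A, B) = 4 gives 91/108.
E[A + B | max(A, B) = 4] = (91/108) / (5/36) = 91/15.

91/15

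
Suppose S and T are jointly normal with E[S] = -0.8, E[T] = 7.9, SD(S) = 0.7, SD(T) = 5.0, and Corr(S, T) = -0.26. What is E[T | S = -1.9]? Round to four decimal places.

The regression of T on S has slope ρ·σ_T/σ_S and passes through (μ_S, μ_T).
E[T | S=-1.9] = 7.9 + (-0.26)·(5.0/0.7)·(-1.9 − (-0.8)) = 7.9 + (-1.85714)·(-1.1) = 9.9429.

9.9429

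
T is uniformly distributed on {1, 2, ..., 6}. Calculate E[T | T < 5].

Given T < 5, T is equally likely to be any of {1, 2, 3, 4}.
E[T | T < 5] = (1 + 2 + 3 + 4) / 4 = 5/2.

5/2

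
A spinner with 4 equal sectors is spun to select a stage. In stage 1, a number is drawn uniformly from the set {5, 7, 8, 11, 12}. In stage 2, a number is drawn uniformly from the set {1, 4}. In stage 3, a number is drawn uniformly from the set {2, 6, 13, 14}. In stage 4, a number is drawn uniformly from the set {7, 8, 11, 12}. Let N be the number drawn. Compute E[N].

E[N | stage 1] = (5+7+8+11+12)/5 = 43/5.
E[N | stage 2] = (1+4)/2 = 5/2.
E[N | stage 3] = (2+6+13+14)/4 = 35/4.
E[N | stage 4] = (7+8+11+12)/4 = 19/2.
By the law of total expectation,
E[N] = (1/4)·(43/5) + (1/4)·(5/2) + (1/4)·(35/4) + (1/4)·(19/2) = 587/80.

587/80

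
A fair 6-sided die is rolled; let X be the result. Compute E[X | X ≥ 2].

Given X ≥ 2, X is equally likely to be any of {2, 3, 4, 5, 6}.
E[X | X ≥ 2] = (2 + 3 + 4 + 5 + 6) / 5 = 4.

4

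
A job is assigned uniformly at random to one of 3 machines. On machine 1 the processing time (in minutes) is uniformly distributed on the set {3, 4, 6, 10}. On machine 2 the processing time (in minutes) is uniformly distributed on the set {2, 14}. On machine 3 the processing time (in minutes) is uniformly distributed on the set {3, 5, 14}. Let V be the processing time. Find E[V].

253/36

E[V | machine 1] = (3+4+6+10)/4 = 23/4.
E[V | machine 2] = (2+14)/2 = 8.
E[V | machine 3] = (3+5+14)/3 = 22/3.
E[V] = (1/3)·(23/4) + (1/3)·(8) + (1/3)·(22/3) = 253/36.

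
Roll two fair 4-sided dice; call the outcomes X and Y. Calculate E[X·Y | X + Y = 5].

Outcomes with X + Y = 5: (1,4), (2,3), (3,2), (4,1), each with probability 1/16.
E[X·Y | X + Y = 5] = (4 + 6 + 6 + 4) / 4 = 5.

5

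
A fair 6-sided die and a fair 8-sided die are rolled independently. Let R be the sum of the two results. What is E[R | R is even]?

P(R is even) = 1/2.
Σ over the event: 2·1/48 + 4·1/16 + 6·5/48 + 8·1/8 + 10·5/48 + 12·1/16 + 14·1/48 = 4.
E[R | R is even] = (4) / (1/2) = 8.

8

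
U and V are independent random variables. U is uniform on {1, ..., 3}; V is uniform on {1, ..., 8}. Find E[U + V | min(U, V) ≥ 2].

P(min(U, V) ≥ 2) = 7/12.
Summing (U+V)·P(x,y) over outcomes with min(U, V) ≥ 2 gives 35/8.
E[U + V | min(U, V) ≥ 2] = (35/8) / (7/12) = 15/2.

15/2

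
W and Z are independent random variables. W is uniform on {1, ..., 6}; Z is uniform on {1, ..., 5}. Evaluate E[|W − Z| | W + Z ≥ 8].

Outcomes with W + Z ≥ 8: (3,5), (4,4), (4,5), (5,3), (5,4), (5,5), (6,2), (6,3), (6,4), (6,5), each with probability 1/30.
E[|W − Z| | W + Z ≥ 8] = (2 + 0 + 1 + 2 + 1 + 0 + 4 + 3 + 2 + 1) / 10 = 8/5.

8/5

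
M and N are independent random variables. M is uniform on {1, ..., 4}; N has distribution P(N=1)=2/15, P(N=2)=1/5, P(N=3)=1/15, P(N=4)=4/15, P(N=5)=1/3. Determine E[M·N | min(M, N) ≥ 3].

P(min(M, N) ≥ 3) = 1/3.
Summing MN·P(x,y) over outcomes with min(M, N) ≥ 3 gives 77/15.
E[M·N | min(M, N) ≥ 3] = (77/15) / (1/3) = 77/5.

77/5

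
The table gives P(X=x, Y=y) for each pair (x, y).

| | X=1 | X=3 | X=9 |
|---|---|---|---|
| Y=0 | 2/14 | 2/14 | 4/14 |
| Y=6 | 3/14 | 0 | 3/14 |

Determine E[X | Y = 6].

P(Y = 6) = 3/7.
Σ X·P over the event = 1·(3/14) + 9·(3/14) = 15/7.
E[X | Y = 6] = (15/7) / (3/7) = 5.

5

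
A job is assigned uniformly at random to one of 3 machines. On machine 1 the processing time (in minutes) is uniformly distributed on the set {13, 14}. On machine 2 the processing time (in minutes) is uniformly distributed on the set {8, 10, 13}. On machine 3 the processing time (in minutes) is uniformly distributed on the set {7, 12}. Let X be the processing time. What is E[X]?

100/9

E[X | machine 1] = (13+14)/2 = 27/2.
E[X | machine 2] = (8+10+13)/3 = 31/3.
E[X | machine 3] = (7+12)/2 = 19/2.
E[X] = (1/3)·(27/2) + (1/3)·(31/3) + (1/3)·(19/2) = 100/9.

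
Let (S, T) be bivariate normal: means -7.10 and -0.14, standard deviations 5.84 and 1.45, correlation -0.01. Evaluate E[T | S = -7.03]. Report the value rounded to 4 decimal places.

E[T | S=x] = μ_T + ρ(σ_T/σ_S)(x − μ_S) for jointly normal variables.
E[T | S=-7.03] = -0.14 + (-0.01)·(1.45/5.84)·(-7.03 − (-7.10)) = -0.14 + (-0.0024829)·(0.07) = -0.1402.

-0.1402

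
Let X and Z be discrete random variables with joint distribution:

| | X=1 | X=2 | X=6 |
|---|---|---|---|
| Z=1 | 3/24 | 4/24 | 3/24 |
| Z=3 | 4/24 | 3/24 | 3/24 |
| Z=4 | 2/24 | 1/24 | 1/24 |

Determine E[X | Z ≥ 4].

P(Z ≥ 4) = 1/6.
Σ X·P over the event = 1·(2/24) + 2·(1/24) + 6·(1/24) = 5/12.
E[X | Z ≥ 4] = (5/12) / (1/6) = 5/2.

5/2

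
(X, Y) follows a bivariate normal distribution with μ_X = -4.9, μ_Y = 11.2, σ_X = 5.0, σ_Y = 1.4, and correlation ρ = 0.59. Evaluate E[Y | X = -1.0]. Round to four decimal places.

11.8443

For a bivariate normal, E[Y | X=x] = μ_Y + ρ·(σ_Y/σ_X)·(x − μ_X).
E[Y | X=-1.0] = 11.2 + (0.59)·(1.4/5.0)·(-1.0 − (-4.9)) = 11.2 + (0.1652)·(3.9) = 11.8443.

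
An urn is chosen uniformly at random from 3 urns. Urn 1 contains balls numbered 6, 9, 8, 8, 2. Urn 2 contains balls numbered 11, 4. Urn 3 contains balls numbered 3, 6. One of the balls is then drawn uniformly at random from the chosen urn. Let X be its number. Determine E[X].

31/5

E[X | urn 1] = (6+9+8+8+2)/5 = 33/5.
E[X | urn 2] = (11+4)/2 = 15/2.
E[X | urn 3] = (3+6)/2 = 9/2.
E[X] = (1/3)·(33/5) + (1/3)·(15/2) + (1/3)·(9/2) = 31/5.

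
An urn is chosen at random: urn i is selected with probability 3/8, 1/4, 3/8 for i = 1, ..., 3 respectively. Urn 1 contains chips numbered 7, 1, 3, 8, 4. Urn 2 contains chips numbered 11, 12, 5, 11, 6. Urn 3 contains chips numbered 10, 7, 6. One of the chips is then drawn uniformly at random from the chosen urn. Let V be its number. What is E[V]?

E[V | urn 1] = (7+1+3+8+4)/5 = 23/5.
E[V | urn 2] = (11+12+5+11+6)/5 = 9.
E[V | urn 3] = (10+7+6)/3 = 23/3.
E[V] = (3/8)·(23/5) + (1/4)·(9) + (3/8)·(23/3) = 137/20.

137/20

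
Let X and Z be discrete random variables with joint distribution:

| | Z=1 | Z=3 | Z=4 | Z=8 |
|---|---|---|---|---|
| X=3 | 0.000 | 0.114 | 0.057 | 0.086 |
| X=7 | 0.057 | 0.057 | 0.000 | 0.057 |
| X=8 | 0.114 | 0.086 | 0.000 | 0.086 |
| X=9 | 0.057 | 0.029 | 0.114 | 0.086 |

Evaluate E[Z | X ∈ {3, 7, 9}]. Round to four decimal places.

4.5238

P(X ∈ {3, 7, 9}) = 0.714.
Summing Z·P(X=x,Z=y) over the conditioning event gives 3.230.
E[Z | X ∈ {3, 7, 9}] = (3.230) / (0.714) = 4.5238.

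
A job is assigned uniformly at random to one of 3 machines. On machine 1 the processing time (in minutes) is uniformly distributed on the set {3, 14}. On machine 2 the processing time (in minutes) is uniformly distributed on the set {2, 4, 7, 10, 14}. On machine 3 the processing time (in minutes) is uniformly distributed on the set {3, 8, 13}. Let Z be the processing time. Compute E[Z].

E[Z | machine 1] = (3+14)/2 = 17/2.
E[Z | machine 2] = (2+4+7+10+14)/5 = 37/5.
E[Z | machine 3] = (3+8+13)/3 = 8.
E[Z] = (1/3)·(17/2) + (1/3)·(37/5) + (1/3)·(8) = 239/30.

239/30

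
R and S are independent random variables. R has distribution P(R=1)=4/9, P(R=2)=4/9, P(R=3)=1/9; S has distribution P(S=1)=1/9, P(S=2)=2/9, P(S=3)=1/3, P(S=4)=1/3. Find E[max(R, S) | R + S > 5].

23/6

P(R + S > 5) = 2/9.
Summing max(R,S)·P(x,y) over outcomes with R + S > 5 gives 23/27.
E[max(R, S) | R + S > 5] = (23/27) / (2/9) = 23/6.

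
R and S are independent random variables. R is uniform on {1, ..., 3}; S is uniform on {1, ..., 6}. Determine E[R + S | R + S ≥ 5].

P(R + S ≥ 5) = 2/3.
Summing (R+S)·P(x,y) over outcomes with R + S ≥ 5 gives 79/18.
E[R + S | R + S ≥ 5] = (79/18) / (2/3) = 79/12.

79/12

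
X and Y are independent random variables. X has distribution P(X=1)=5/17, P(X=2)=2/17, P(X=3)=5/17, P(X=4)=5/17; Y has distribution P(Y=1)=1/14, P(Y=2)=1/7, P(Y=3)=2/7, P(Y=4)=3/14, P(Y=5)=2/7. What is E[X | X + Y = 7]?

P(X + Y = 7) = 43/238.
Summing X·P(x,y) over outcomes with X + Y = 7 gives 141/238.
E[X | X + Y = 7] = (141/238) / (43/238) = 141/43.

141/43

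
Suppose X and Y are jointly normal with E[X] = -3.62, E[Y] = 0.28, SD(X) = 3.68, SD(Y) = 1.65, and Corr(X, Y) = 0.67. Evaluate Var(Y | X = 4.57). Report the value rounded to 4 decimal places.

For a bivariate normal, Var(Y | X=x) = σ_Y²(1 − ρ²).
Var(Y | X=4.57) = (1.65)²·(1 − (0.67)²) = 2.7225·0.5511 = 1.5004.

1.5004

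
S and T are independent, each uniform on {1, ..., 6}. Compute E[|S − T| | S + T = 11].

Outcomes with S + T = 11: (5,6), (6,5), each with probability 1/36.
E[|S − T| | S + T = 11] = (1 + 1) / 2 = 1.

1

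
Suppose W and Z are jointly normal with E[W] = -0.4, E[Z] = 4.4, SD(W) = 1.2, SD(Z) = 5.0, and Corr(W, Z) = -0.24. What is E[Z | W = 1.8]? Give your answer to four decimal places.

2.2000

The regression of Z on W has slope ρ·σ_Z/σ_W and passes through (μ_W, μ_Z).
E[Z | W=1.8] = 4.4 + (-0.24)·(5.0/1.2)·(1.8 − (-0.4)) = 4.4 + (-1)·(2.2) = 2.2000.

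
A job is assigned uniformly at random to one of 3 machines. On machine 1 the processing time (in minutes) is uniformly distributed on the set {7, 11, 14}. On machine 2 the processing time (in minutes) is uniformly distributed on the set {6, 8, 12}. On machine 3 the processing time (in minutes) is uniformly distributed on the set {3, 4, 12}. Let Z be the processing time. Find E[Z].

77/9

E[Z | machine 1] = (7+11+14)/3 = 32/3.
E[Z | machine 2] = (6+8+12)/3 = 26/3.
E[Z | machine 3] = (3+4+12)/3 = 19/3.
E[Z] = (1/3)·(32/3) + (1/3)·(26/3) + (1/3)·(19/3) = 77/9.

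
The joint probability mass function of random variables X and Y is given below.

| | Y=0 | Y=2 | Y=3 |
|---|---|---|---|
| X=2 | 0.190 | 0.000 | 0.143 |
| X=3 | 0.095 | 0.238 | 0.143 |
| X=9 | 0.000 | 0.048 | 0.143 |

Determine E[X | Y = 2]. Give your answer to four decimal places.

P(Y = 2) = 0.286.
Σ X·P over the event = 3·(0.238) + 9·(0.048) = 1.146.
E[X | Y = 2] = (1.146) / (0.286) = 4.0070.

4.0070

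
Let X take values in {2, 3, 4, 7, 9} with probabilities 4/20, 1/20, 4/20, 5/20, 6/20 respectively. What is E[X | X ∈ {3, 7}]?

19/3

P(X ∈ {3, 7}) = 3/10.
Σ over the event: 3·1/20 + 7·1/4 = 19/10.
E[X | X ∈ {3, 7}] = (19/10) / (3/10) = 19/3.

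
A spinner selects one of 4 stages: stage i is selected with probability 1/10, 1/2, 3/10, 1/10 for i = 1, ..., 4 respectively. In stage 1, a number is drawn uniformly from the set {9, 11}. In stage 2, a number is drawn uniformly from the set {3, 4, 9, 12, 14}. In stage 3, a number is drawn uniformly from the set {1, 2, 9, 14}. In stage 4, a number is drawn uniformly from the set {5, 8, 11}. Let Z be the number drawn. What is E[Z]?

159/20

E[Z | stage 1] = (9+11)/2 = 10.
E[Z | stage 2] = (3+4+9+12+14)/5 = 42/5.
E[Z | stage 3] = (1+2+9+14)/4 = 13/2.
E[Z | stage 4] = (5+8+11)/3 = 8.
E[Z] = (1/10)·(10) + (1/2)·(42/5) + (3/10)·(13/2) + (1/10)·(8) = 159/20.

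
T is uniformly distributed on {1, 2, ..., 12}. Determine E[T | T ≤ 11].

6

Given T ≤ 11, T is equally likely to be any of {1, 2, 3, 4, 5, 6, 7, 8, 9, 10, 11}.
E[T | T ≤ 11] = (1 + 2 + 3 + 4 + 5 + 6 + 7 + 8 + 9 + 10 + 11) / 11 = 6.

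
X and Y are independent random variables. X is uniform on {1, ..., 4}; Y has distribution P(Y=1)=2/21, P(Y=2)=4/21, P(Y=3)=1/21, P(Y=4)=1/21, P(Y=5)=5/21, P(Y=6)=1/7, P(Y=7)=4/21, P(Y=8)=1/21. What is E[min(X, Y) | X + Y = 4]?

11/7

P(X + Y = 4) = 1/12.
Summing min(X,Y)·P(x,y) over outcomes with X + Y = 4 gives 11/84.
E[min(X, Y) | X + Y = 4] = (11/84) / (1/12) = 11/7.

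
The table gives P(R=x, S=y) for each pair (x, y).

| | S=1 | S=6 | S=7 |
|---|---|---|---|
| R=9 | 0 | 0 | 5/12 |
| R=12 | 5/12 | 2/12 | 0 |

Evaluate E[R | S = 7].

9

P(S = 7) = 5/12.
Σ R·P over the event = 9·(5/12) = 15/4.
E[R | S = 7] = (15/4) / (5/12) = 9.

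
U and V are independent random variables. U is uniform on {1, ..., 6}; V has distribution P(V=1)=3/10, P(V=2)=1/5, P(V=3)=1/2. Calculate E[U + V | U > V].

13/2

P(U > V) = 19/30.
Summing (U+V)·P(x,y) over outcomes with U > V gives 247/60.
E[U + V | U > V] = (247/60) / (19/30) = 13/2.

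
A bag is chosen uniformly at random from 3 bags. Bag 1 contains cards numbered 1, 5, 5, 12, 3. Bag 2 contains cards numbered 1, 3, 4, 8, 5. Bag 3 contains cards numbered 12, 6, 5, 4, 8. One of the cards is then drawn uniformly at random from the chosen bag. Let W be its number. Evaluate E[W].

82/15

E[W | bag 1] = (1+5+5+12+3)/5 = 26/5.
E[W | bag 2] = (1+3+4+8+5)/5 = 21/5.
E[W | bag 3] = (12+6+5+4+8)/5 = 7.
E[W] = (1/3)·(26/5) + (1/3)·(21/5) + (1/3)·(7) = 82/15.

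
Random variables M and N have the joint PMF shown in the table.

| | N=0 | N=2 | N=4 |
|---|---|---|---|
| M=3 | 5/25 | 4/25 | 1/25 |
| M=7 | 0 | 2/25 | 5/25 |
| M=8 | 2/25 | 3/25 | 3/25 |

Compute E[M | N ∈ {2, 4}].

P(N ∈ {2, 4}) = 18/25.
Summing M·P(M=x,N=y) over the conditioning event gives 112/25.
E[M | N ∈ {2, 4}] = (112/25) / (18/25) = 56/9.

56/9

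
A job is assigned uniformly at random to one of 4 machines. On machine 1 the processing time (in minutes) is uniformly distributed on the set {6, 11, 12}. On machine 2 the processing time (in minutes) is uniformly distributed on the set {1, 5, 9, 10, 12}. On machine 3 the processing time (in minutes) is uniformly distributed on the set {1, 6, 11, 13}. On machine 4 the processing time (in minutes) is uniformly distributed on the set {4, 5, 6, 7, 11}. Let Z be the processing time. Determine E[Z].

E[Z | machine 1] = (6+11+12)/3 = 29/3.
E[Z | machine 2] = (1+5+9+10+12)/5 = 37/5.
E[Z | machine 3] = (1+6+11+13)/4 = 31/4.
E[Z | machine 4] = (4+5+6+7+11)/5 = 33/5.
E[Z] = (1/4)·(29/3) + (1/4)·(37/5) + (1/4)·(31/4) + (1/4)·(33/5) = 377/48.

377/48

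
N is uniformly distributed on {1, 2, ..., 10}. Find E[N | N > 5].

Given N > 5, N is equally likely to be any of {6, 7, 8, 9, 10}.
E[N | N > 5] = (6 + 7 + 8 + 9 + 10) / 5 = 8.

8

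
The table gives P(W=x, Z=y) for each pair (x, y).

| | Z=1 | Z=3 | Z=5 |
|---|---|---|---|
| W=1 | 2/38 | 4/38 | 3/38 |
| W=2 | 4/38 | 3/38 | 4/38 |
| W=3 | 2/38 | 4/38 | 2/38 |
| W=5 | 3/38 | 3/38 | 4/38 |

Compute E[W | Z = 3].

37/14

P(Z = 3) = 7/19.
Σ W·P over the event = 1·(4/38) + 2·(3/38) + 3·(4/38) + 5·(3/38) = 37/38.
E[W | Z = 3] = (37/38) / (7/19) = 37/14.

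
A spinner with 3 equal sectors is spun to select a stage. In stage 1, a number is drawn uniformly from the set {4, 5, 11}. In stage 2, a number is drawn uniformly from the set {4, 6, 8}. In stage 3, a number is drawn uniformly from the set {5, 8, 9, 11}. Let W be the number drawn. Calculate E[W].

E[W | stage 1] = (4+5+11)/3 = 20/3.
E[W | stage 2] = (4+6+8)/3 = 6.
E[W | stage 3] = (5+8+9+11)/4 = 33/4.
E[W] = (1/3)·(20/3) + (1/3)·(6) + (1/3)·(33/4) = 251/36.

251/36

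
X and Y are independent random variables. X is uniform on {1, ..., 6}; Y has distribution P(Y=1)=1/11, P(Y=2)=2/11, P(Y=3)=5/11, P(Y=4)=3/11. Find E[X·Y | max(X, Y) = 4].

P(max(X, Y) = 4) = 10/33.
Summing XY·P(x,y) over outcomes with max(X, Y) = 4 gives 100/33.
E[X·Y | max(X, Y) = 4] = (100/33) / (10/33) = 10.

10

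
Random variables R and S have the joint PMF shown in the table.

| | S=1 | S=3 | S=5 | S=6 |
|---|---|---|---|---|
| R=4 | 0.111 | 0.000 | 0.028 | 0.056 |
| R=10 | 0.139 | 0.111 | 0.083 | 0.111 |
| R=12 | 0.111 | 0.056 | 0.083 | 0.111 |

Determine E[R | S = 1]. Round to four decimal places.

8.7701

P(S = 1) = 0.361.
Σ R·P over the event = 4·(0.111) + 10·(0.139) + 12·(0.111) = 3.166.
E[R | S = 1] = (3.166) / (0.361) = 8.7701.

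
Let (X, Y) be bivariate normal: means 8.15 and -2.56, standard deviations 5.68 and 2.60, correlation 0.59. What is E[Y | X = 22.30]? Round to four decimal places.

E[Y | X=x] = μ_Y + ρ(σ_Y/σ_X)(x − μ_X) for jointly normal variables.
E[Y | X=22.30] = -2.56 + (0.59)·(2.60/5.68)·(22.30 − (8.15)) = -2.56 + (0.27007)·(14.15) = 1.2615.

1.2615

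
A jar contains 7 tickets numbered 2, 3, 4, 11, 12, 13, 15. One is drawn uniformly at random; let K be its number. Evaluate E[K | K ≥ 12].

P(K ≥ 12) = 3/7.
Σ over the event: 12·1/7 + 13·1/7 + 15·1/7 = 40/7.
E[K | K ≥ 12] = (40/7) / (3/7) = 40/3.

40/3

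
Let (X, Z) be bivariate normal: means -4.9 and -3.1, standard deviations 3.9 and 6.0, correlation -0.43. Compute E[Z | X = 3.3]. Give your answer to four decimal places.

-8.5246

For a bivariate normal, E[Z | X=x] = μ_Z + ρ·(σ_Z/σ_X)·(x − μ_X).
E[Z | X=3.3] = -3.1 + (-0.43)·(6.0/3.9)·(3.3 − (-4.9)) = -3.1 + (-0.66154)·(8.2) = -8.5246.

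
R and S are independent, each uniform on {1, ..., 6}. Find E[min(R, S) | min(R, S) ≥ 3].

31/8

P(min(R, S) ≥ 3) = 4/9.
Summing min(R,S)·P(x,y) over outcomes with min(R, S) ≥ 3 gives 31/18.
E[min(R, S) | min(R, S) ≥ 3] = (31/18) / (4/9) = 31/8.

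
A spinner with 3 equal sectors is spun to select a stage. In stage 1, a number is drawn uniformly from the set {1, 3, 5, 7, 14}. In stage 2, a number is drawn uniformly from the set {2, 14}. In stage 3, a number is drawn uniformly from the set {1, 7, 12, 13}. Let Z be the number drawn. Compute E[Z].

E[Z | stage 1] = (1+3+5+7+14)/5 = 6.
E[Z | stage 2] = (2+14)/2 = 8.
E[Z | stage 3] = (1+7+12+13)/4 = 33/4.
E[Z] = (1/3)·(6) + (1/3)·(8) + (1/3)·(33/4) = 89/12.

89/12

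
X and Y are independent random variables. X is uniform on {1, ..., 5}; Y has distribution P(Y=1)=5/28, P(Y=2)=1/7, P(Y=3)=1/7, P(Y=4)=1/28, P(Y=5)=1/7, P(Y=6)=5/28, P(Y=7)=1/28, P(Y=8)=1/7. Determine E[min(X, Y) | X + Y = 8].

P(X + Y = 8) = 3/28.
Summing min(X,Y)·P(x,y) over outcomes with X + Y = 8 gives 39/140.
E[min(X, Y) | X + Y = 8] = (39/140) / (3/28) = 13/5.

13/5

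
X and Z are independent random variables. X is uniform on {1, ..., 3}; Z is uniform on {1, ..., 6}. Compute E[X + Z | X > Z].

4

Outcomes with X > Z: (2,1), (3,1), (3,2), each with probability 1/18.
E[X + Z | X > Z] = (3 + 4 + 5) / 3 = 4.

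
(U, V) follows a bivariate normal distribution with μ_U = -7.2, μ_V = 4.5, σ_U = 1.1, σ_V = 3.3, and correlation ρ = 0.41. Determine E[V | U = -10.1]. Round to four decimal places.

0.9330

E[V | U=x] = μ_V + ρ(σ_V/σ_U)(x − μ_U) for jointly normal variables.
E[V | U=-10.1] = 4.5 + (0.41)·(3.3/1.1)·(-10.1 − (-7.2)) = 4.5 + (1.23)·(-2.9) = 0.9330.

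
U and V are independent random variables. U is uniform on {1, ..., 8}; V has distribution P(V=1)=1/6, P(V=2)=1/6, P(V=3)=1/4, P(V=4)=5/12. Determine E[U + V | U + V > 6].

P(U + V > 6) = 59/96.
Summing (U+V)·P(x,y) over outcomes with U + V > 6 gives 67/12.
E[U + V | U + V > 6] = (67/12) / (59/96) = 536/59.

536/59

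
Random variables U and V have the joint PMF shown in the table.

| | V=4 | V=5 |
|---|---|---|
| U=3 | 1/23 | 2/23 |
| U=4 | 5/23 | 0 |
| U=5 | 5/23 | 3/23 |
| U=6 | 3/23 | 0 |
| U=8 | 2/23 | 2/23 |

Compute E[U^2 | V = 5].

P(V = 5) = 7/23.
Summing U^2·P(U=x,V=y) over the conditioning event gives 221/23.
E[U^2 | V = 5] = (221/23) / (7/23) = 221/7.

221/7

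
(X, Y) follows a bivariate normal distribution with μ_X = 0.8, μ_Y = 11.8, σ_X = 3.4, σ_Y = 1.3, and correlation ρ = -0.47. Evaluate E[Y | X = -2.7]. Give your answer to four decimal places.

12.4290

E[Y | X=x] = μ_Y + ρ(σ_Y/σ_X)(x − μ_X) for jointly normal variables.
E[Y | X=-2.7] = 11.8 + (-0.47)·(1.3/3.4)·(-2.7 − (0.8)) = 11.8 + (-0.17971)·(-3.5) = 12.4290.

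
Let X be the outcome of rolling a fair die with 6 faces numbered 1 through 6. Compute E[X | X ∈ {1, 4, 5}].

P(X ∈ {1, 4, 5}) = 1/2.
Σ over the event: 1·1/6 + 4·1/6 + 5·1/6 = 5/3.
E[X | X ∈ {1, 4, 5}] = (5/3) / (1/2) = 10/3.

10/3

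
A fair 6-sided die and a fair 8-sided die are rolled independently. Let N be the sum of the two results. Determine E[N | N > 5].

172/19

P(N > 5) = 19/24.
E[N | N > 5] = (43/6) / (19/24) = 172/19.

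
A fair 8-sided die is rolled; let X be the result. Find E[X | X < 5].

5/2

Given X < 5, X is equally likely to be any of {1, 2, 3, 4}.
E[X | X < 5] = (1 + 2 + 3 + 4) / 4 = 5/2.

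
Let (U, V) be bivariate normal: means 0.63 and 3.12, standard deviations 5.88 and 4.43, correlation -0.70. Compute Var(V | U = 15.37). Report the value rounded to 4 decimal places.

10.0087

Var(V | U=x) = (1 − ρ²)·σ_V².
Var(V | U=15.37) = (4.43)²·(1 − (-0.70)²) = 19.6249·0.51 = 10.0087.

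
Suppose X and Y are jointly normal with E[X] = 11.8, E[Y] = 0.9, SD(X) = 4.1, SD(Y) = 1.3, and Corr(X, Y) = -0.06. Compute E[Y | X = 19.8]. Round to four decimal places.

0.7478

The regression of Y on X has slope ρ·σ_Y/σ_X and passes through (μ_X, μ_Y).
E[Y | X=19.8] = 0.9 + (-0.06)·(1.3/4.1)·(19.8 − (11.8)) = 0.9 + (-0.019024)·(8) = 0.7478.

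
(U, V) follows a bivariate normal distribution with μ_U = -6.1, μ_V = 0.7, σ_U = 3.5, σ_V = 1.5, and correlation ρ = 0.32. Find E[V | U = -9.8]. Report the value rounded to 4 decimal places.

The regression of V on U has slope ρ·σ_V/σ_U and passes through (μ_U, μ_V).
E[V | U=-9.8] = 0.7 + (0.32)·(1.5/3.5)·(-9.8 − (-6.1)) = 0.7 + (0.13714)·(-3.7) = 0.1926.

0.1926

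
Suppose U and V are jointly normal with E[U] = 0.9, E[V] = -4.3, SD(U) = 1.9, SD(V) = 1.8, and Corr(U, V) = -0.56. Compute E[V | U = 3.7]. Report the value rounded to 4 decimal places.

For a bivariate normal, E[V | U=x] = μ_V + ρ·(σ_V/σ_U)·(x − μ_U).
E[V | U=3.7] = -4.3 + (-0.56)·(1.8/1.9)·(3.7 − (0.9)) = -4.3 + (-0.53053)·(2.8) = -5.7855.

-5.7855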